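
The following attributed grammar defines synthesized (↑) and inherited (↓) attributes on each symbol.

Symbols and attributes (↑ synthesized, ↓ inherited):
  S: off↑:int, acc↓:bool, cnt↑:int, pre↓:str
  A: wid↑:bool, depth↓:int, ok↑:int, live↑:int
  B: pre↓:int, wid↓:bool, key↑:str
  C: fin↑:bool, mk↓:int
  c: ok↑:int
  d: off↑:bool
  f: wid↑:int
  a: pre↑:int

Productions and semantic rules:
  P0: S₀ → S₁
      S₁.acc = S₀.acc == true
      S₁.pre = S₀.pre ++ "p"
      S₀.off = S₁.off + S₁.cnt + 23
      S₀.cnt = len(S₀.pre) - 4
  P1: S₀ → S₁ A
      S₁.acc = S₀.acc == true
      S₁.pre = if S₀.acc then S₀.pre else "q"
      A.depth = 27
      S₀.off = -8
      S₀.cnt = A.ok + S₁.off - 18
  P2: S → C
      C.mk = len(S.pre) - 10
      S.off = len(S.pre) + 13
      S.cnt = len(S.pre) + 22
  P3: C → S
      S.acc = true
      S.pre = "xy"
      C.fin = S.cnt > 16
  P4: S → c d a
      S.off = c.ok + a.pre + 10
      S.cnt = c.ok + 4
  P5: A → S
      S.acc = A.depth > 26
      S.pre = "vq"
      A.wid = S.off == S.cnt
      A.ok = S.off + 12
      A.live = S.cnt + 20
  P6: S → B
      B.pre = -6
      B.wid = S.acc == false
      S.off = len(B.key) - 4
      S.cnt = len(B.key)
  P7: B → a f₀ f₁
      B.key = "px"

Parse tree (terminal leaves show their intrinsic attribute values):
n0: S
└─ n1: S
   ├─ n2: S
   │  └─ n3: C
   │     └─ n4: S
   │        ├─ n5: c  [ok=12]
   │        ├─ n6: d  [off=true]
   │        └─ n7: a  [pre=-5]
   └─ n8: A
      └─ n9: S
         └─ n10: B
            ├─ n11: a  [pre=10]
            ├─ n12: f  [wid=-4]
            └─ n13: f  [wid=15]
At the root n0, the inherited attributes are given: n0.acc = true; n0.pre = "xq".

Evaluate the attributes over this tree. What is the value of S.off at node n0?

23

1. n0.acc = true  [given at root]
2. n0.pre = "xq"  [given at root]
3. n1.acc = true  [S₀.acc == true]
4. n1.pre = "xqp"  [S₀.pre ++ "p"]
5. n2.acc = true  [S₀.acc == true]
6. n2.pre = "xqp"  [if S₀.acc then S₀.pre else "q"]
7. n3.mk = -7  [len(S.pre) - 10]
8. n4.acc = true  [true]
9. n4.pre = "xy"  ["xy"]
10. n5.ok = 12  [terminal]
11. n6.off = true  [terminal]
12. n7.pre = -5  [terminal]
13. n4.off = 17  [c.ok + a.pre + 10]
14. n4.cnt = 16  [c.ok + 4]
15. n3.fin = false  [S.cnt > 16]
16. n2.off = 16  [len(S.pre) + 13]
17. n2.cnt = 25  [len(S.pre) + 22]
18. n8.depth = 27  [27]
19. n9.acc = true  [A.depth > 26]
20. n9.pre = "vq"  ["vq"]
21. n10.pre = -6  [-6]
22. n10.wid = false  [S.acc == false]
23. n11.pre = 10  [terminal]
24. n12.wid = -4  [terminal]
25. n13.wid = 15  [terminal]
26. n10.key = "px"  ["px"]
27. n9.off = -2  [len(B.key) - 4]
28. n9.cnt = 2  [len(B.key)]
29. n8.wid = false  [S.off == S.cnt]
30. n8.ok = 10  [S.off + 12]
31. n8.live = 22  [S.cnt + 20]
32. n1.off = -8  [-8]
33. n1.cnt = 8  [A.ok + S₁.off - 18]
34. n0.off = 23  [S₁.off + S₁.cnt + 23]
35. n0.cnt = -2  [len(S₀.pre) - 4]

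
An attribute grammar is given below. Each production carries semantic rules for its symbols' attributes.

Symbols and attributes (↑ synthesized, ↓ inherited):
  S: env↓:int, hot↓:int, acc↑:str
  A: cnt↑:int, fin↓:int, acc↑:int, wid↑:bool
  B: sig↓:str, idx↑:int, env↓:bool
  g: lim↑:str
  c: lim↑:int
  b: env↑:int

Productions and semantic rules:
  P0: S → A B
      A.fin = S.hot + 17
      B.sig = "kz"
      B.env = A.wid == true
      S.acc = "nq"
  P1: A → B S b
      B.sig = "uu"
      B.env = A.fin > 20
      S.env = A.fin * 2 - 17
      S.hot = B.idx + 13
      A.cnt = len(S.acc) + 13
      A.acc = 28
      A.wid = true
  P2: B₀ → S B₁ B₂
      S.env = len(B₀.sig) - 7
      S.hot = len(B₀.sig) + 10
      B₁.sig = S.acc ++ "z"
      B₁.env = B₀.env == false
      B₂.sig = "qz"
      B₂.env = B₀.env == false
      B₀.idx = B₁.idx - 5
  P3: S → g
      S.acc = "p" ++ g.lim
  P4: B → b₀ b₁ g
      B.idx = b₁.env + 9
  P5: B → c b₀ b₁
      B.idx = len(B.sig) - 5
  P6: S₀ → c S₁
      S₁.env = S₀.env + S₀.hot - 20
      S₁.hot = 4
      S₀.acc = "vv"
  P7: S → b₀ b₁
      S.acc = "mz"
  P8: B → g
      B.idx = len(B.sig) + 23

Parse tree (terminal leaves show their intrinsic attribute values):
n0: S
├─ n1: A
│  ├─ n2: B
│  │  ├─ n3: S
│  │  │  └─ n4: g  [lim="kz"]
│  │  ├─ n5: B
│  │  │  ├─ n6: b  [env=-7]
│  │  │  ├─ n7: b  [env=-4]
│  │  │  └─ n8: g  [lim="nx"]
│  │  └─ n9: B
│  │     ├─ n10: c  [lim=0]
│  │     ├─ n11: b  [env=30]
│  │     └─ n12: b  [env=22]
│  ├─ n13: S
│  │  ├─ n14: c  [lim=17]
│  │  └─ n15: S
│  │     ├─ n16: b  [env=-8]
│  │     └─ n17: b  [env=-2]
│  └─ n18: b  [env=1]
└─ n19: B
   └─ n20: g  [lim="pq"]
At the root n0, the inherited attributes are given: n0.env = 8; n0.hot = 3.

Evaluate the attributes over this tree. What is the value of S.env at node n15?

1. n0.env = 8  [given at root]
2. n0.hot = 3  [given at root]
3. n1.fin = 20  [S.hot + 17]
4. n2.sig = "uu"  ["uu"]
5. n2.env = false  [A.fin > 20]
6. n3.env = -5  [len(B₀.sig) - 7]
7. n3.hot = 12  [len(B₀.sig) + 10]
8. n4.lim = "kz"  [terminal]
9. n3.acc = "pkz"  ["p" ++ g.lim]
10. n5.sig = "pkzz"  [S.acc ++ "z"]
11. n5.env = true  [B₀.env == false]
12. n6.env = -7  [terminal]
13. n7.env = -4  [terminal]
14. n8.lim = "nx"  [terminal]
15. n5.idx = 5  [b₁.env + 9]
16. n9.sig = "qz"  ["qz"]
17. n9.env = true  [B₀.env == false]
18. n10.lim = 0  [terminal]
19. n11.env = 30  [terminal]
20. n12.env = 22  [terminal]
21. n9.idx = -3  [len(B.sig) - 5]
22. n2.idx = 0  [B₁.idx - 5]
23. n13.env = 23  [A.fin * 2 - 17]
24. n13.hot = 13  [B.idx + 13]
25. n14.lim = 17  [terminal]
26. n15.env = 16  [S₀.env + S₀.hot - 20]
27. n15.hot = 4  [4]
28. n16.env = -8  [terminal]
29. n17.env = -2  [terminal]
30. n15.acc = "mz"  ["mz"]
31. n13.acc = "vv"  ["vv"]
32. n18.env = 1  [terminal]
33. n1.cnt = 15  [len(S.acc) + 13]
34. n1.acc = 28  [28]
35. n1.wid = true  [true]
36. n19.sig = "kz"  ["kz"]
37. n19.env = true  [A.wid == true]
38. n20.lim = "pq"  [terminal]
39. n19.idx = 25  [len(B.sig) + 23]
40. n0.acc = "nq"  ["nq"]

16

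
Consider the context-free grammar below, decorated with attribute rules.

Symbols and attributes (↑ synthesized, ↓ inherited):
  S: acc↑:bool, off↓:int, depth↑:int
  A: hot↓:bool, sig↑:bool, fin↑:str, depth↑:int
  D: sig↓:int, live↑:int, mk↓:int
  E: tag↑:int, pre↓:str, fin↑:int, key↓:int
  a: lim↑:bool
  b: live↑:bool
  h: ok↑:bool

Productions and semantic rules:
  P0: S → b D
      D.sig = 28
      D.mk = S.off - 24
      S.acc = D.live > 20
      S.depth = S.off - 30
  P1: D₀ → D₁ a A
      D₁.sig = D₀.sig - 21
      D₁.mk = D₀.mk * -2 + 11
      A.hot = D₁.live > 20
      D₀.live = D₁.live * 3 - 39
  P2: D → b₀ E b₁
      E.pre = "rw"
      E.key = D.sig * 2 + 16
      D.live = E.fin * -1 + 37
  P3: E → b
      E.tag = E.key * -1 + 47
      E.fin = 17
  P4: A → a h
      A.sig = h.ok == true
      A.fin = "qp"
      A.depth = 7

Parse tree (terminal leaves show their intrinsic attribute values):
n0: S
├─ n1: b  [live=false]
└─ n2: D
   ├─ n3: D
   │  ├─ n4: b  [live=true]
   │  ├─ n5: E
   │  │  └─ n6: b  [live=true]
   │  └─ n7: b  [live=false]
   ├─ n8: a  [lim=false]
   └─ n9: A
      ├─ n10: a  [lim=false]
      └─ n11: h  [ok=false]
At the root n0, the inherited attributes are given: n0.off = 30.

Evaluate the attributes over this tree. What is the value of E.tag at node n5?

1. n0.off = 30  [given at root]
2. n1.live = false  [terminal]
3. n2.sig = 28  [28]
4. n2.mk = 6  [S.off - 24]
5. n3.sig = 7  [D₀.sig - 21]
6. n3.mk = -1  [D₀.mk * -2 + 11]
7. n4.live = true  [terminal]
8. n5.pre = "rw"  ["rw"]
9. n5.key = 30  [D.sig * 2 + 16]
10. n6.live = true  [terminal]
11. n5.tag = 17  [E.key * -1 + 47]
12. n5.fin = 17  [17]
13. n7.live = false  [terminal]
14. n3.live = 20  [E.fin * -1 + 37]
15. n8.lim = false  [terminal]
16. n9.hot = false  [D₁.live > 20]
17. n10.lim = false  [terminal]
18. n11.ok = false  [terminal]
19. n9.sig = false  [h.ok == true]
20. n9.fin = "qp"  ["qp"]
21. n9.depth = 7  [7]
22. n2.live = 21  [D₁.live * 3 - 39]
23. n0.acc = true  [D.live > 20]
24. n0.depth = 0  [S.off - 30]

17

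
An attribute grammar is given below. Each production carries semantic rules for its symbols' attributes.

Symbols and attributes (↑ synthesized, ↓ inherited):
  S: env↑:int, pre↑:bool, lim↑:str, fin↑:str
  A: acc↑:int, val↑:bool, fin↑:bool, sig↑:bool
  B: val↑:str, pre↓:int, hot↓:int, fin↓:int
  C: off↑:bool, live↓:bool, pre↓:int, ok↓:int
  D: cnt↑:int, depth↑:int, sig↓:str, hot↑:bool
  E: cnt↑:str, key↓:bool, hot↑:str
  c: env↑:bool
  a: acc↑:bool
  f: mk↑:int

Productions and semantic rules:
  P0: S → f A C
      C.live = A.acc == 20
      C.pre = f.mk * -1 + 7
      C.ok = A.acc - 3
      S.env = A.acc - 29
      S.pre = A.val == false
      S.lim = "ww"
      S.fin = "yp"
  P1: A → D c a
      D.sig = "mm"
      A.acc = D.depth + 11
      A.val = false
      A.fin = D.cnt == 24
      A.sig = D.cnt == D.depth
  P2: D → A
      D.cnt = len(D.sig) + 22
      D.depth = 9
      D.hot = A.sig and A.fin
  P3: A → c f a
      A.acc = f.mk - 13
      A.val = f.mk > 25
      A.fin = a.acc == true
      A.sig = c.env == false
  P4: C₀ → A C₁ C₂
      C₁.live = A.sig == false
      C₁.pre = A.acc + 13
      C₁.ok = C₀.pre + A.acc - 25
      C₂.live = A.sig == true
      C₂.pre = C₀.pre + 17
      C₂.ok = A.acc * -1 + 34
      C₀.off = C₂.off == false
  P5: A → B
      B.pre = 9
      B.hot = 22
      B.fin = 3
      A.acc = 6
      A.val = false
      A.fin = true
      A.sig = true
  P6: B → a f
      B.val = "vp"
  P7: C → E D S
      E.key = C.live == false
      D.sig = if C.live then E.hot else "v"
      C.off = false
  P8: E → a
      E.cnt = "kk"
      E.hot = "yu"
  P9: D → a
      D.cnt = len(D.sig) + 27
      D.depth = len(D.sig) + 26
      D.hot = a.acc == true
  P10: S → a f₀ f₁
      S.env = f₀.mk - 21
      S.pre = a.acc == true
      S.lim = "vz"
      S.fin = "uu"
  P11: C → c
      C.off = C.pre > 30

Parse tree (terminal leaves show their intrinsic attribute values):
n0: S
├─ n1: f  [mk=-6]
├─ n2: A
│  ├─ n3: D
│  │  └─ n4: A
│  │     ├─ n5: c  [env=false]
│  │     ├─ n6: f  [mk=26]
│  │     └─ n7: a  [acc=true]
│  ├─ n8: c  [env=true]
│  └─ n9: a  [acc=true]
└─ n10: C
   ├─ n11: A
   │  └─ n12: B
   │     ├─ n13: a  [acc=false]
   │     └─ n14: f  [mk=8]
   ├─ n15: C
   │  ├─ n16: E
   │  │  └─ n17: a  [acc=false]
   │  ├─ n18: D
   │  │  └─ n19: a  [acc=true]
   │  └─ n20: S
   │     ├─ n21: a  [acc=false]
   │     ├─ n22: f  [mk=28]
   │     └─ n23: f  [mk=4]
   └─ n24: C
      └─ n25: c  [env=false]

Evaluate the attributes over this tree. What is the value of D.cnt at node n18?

1. n1.mk = -6  [terminal]
2. n3.sig = "mm"  ["mm"]
3. n5.env = false  [terminal]
4. n6.mk = 26  [terminal]
5. n7.acc = true  [terminal]
6. n4.acc = 13  [f.mk - 13]
7. n4.val = true  [f.mk > 25]
8. n4.fin = true  [a.acc == true]
9. n4.sig = true  [c.env == false]
10. n3.cnt = 24  [len(D.sig) + 22]
11. n3.depth = 9  [9]
12. n3.hot = true  [A.sig and A.fin]
13. n8.env = true  [terminal]
14. n9.acc = true  [terminal]
15. n2.acc = 20  [D.depth + 11]
16. n2.val = false  [false]
17. n2.fin = true  [D.cnt == 24]
18. n2.sig = false  [D.cnt == D.depth]
19. n10.live = true  [A.acc == 20]
20. n10.pre = 13  [f.mk * -1 + 7]
21. n10.ok = 17  [A.acc - 3]
22. n12.pre = 9  [9]
23. n12.hot = 22  [22]
24. n12.fin = 3  [3]
25. n13.acc = false  [terminal]
26. n14.mk = 8  [terminal]
27. n12.val = "vp"  ["vp"]
28. n11.acc = 6  [6]
29. n11.val = false  [false]
30. n11.fin = true  [true]
31. n11.sig = true  [true]
32. n15.live = false  [A.sig == false]
33. n15.pre = 19  [A.acc + 13]
34. n15.ok = -6  [C₀.pre + A.acc - 25]
35. n16.key = true  [C.live == false]
36. n17.acc = false  [terminal]
37. n16.cnt = "kk"  ["kk"]
38. n16.hot = "yu"  ["yu"]
39. n18.sig = "v"  [if C.live then E.hot else "v"]
40. n19.acc = true  [terminal]
41. n18.cnt = 28  [len(D.sig) + 27]
42. n18.depth = 27  [len(D.sig) + 26]
43. n18.hot = true  [a.acc == true]
44. n21.acc = false  [terminal]
45. n22.mk = 28  [terminal]
46. n23.mk = 4  [terminal]
47. n20.env = 7  [f₀.mk - 21]
48. n20.pre = false  [a.acc == true]
49. n20.lim = "vz"  ["vz"]
50. n20.fin = "uu"  ["uu"]
51. n15.off = false  [false]
52. n24.live = true  [A.sig == true]
53. n24.pre = 30  [C₀.pre + 17]
54. n24.ok = 28  [A.acc * -1 + 34]
55. n25.env = false  [terminal]
56. n24.off = false  [C.pre > 30]
57. n10.off = true  [C₂.off == false]
58. n0.env = -9  [A.acc - 29]
59. n0.pre = true  [A.val == false]
60. n0.lim = "ww"  ["ww"]
61. n0.fin = "yp"  ["yp"]

28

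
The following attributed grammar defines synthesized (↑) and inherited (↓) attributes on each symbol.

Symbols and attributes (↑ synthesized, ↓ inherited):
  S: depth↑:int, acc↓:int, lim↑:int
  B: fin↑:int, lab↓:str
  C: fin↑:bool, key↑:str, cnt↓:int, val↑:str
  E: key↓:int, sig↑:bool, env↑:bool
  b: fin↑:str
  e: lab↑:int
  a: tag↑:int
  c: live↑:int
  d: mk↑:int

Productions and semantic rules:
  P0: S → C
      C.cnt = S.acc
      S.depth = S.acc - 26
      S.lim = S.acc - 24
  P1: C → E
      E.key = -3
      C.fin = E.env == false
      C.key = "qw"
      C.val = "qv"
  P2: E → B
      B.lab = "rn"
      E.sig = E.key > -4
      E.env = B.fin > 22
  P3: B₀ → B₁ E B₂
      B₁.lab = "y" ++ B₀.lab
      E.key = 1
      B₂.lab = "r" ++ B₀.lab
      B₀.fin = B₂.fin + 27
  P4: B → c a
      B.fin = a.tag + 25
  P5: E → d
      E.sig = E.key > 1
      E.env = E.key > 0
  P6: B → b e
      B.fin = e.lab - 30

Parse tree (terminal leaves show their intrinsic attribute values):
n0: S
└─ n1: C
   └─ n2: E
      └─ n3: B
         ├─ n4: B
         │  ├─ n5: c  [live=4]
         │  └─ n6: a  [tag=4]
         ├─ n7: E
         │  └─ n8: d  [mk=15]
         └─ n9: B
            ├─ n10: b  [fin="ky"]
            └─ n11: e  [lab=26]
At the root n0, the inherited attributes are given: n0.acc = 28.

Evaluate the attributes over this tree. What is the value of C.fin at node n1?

false

1. n0.acc = 28  [given at root]
2. n1.cnt = 28  [S.acc]
3. n2.key = -3  [-3]
4. n3.lab = "rn"  ["rn"]
5. n4.lab = "yrn"  ["y" ++ B₀.lab]
6. n5.live = 4  [terminal]
7. n6.tag = 4  [terminal]
8. n4.fin = 29  [a.tag + 25]
9. n7.key = 1  [1]
10. n8.mk = 15  [terminal]
11. n7.sig = false  [E.key > 1]
12. n7.env = true  [E.key > 0]
13. n9.lab = "rrn"  ["r" ++ B₀.lab]
14. n10.fin = "ky"  [terminal]
15. n11.lab = 26  [terminal]
16. n9.fin = -4  [e.lab - 30]
17. n3.fin = 23  [B₂.fin + 27]
18. n2.sig = true  [E.key > -4]
19. n2.env = true  [B.fin > 22]
20. n1.fin = false  [E.env == false]
21. n1.key = "qw"  ["qw"]
22. n1.val = "qv"  ["qv"]
23. n0.depth = 2  [S.acc - 26]
24. n0.lim = 4  [S.acc - 24]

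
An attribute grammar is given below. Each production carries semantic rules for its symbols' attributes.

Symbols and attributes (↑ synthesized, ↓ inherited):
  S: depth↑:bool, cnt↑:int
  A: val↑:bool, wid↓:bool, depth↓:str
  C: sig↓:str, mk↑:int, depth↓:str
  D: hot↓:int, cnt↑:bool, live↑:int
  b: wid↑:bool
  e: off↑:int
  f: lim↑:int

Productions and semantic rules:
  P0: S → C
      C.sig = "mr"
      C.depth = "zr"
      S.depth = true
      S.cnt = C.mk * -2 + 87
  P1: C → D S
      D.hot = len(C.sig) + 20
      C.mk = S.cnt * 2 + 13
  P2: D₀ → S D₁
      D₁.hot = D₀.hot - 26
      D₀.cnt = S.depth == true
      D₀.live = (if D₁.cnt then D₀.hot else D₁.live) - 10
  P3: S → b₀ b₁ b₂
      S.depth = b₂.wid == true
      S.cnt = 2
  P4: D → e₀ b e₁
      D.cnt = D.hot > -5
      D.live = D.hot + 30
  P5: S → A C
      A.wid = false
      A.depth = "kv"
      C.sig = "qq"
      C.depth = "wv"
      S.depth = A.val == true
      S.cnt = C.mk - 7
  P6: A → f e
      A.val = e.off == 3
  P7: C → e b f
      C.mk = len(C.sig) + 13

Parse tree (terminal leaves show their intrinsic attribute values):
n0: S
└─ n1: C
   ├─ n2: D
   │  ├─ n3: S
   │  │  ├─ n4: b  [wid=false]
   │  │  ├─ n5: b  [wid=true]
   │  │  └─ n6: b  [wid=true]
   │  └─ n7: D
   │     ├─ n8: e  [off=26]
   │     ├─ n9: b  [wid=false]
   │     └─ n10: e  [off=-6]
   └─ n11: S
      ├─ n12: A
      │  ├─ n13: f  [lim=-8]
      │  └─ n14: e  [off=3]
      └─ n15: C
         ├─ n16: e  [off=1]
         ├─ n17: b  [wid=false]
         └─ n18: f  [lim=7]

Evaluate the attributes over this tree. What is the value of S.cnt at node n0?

29

1. n1.sig = "mr"  ["mr"]
2. n1.depth = "zr"  ["zr"]
3. n2.hot = 22  [len(C.sig) + 20]
4. n4.wid = false  [terminal]
5. n5.wid = true  [terminal]
6. n6.wid = true  [terminal]
7. n3.depth = true  [b₂.wid == true]
8. n3.cnt = 2  [2]
9. n7.hot = -4  [D₀.hot - 26]
10. n8.off = 26  [terminal]
11. n9.wid = false  [terminal]
12. n10.off = -6  [terminal]
13. n7.cnt = true  [D.hot > -5]
14. n7.live = 26  [D.hot + 30]
15. n2.cnt = true  [S.depth == true]
16. n2.live = 12  [(if D₁.cnt then D₀.hot else D₁.live) - 10]
17. n12.wid = false  [false]
18. n12.depth = "kv"  ["kv"]
19. n13.lim = -8  [terminal]
20. n14.off = 3  [terminal]
21. n12.val = true  [e.off == 3]
22. n15.sig = "qq"  ["qq"]
23. n15.depth = "wv"  ["wv"]
24. n16.off = 1  [terminal]
25. n17.wid = false  [terminal]
26. n18.lim = 7  [terminal]
27. n15.mk = 15  [len(C.sig) + 13]
28. n11.depth = true  [A.val == true]
29. n11.cnt = 8  [C.mk - 7]
30. n1.mk = 29  [S.cnt * 2 + 13]
31. n0.depth = true  [true]
32. n0.cnt = 29  [C.mk * -2 + 87]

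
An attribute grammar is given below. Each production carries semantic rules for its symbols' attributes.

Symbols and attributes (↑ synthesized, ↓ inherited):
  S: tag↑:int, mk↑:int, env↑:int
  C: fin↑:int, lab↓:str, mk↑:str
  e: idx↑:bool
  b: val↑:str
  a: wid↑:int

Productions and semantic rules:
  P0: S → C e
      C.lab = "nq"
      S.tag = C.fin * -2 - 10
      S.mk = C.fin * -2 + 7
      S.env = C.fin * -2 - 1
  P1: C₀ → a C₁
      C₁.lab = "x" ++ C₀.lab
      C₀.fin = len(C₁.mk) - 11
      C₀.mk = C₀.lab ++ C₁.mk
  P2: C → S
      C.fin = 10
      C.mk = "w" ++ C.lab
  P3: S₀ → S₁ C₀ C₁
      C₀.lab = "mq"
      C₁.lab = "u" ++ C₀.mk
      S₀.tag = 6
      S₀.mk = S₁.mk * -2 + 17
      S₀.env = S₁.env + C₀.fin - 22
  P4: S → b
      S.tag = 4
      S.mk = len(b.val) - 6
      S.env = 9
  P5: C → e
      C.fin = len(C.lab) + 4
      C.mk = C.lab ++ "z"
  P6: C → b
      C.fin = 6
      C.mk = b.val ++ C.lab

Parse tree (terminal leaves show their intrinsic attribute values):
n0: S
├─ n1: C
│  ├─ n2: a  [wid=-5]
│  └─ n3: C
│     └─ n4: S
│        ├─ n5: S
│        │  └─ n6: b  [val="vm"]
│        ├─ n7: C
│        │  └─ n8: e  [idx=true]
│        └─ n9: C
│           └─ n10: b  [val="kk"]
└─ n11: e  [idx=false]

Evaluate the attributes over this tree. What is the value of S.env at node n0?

13

1. n1.lab = "nq"  ["nq"]
2. n2.wid = -5  [terminal]
3. n3.lab = "xnq"  ["x" ++ C₀.lab]
4. n6.val = "vm"  [terminal]
5. n5.tag = 4  [4]
6. n5.mk = -4  [len(b.val) - 6]
7. n5.env = 9  [9]
8. n7.lab = "mq"  ["mq"]
9. n8.idx = true  [terminal]
10. n7.fin = 6  [len(C.lab) + 4]
11. n7.mk = "mqz"  [C.lab ++ "z"]
12. n9.lab = "umqz"  ["u" ++ C₀.mk]
13. n10.val = "kk"  [terminal]
14. n9.fin = 6  [6]
15. n9.mk = "kkumqz"  [b.val ++ C.lab]
16. n4.tag = 6  [6]
17. n4.mk = 25  [S₁.mk * -2 + 17]
18. n4.env = -7  [S₁.env + C₀.fin - 22]
19. n3.fin = 10  [10]
20. n3.mk = "wxnq"  ["w" ++ C.lab]
21. n1.fin = -7  [len(C₁.mk) - 11]
22. n1.mk = "nqwxnq"  [C₀.lab ++ C₁.mk]
23. n11.idx = false  [terminal]
24. n0.tag = 4  [C.fin * -2 - 10]
25. n0.mk = 21  [C.fin * -2 + 7]
26. n0.env = 13  [C.fin * -2 - 1]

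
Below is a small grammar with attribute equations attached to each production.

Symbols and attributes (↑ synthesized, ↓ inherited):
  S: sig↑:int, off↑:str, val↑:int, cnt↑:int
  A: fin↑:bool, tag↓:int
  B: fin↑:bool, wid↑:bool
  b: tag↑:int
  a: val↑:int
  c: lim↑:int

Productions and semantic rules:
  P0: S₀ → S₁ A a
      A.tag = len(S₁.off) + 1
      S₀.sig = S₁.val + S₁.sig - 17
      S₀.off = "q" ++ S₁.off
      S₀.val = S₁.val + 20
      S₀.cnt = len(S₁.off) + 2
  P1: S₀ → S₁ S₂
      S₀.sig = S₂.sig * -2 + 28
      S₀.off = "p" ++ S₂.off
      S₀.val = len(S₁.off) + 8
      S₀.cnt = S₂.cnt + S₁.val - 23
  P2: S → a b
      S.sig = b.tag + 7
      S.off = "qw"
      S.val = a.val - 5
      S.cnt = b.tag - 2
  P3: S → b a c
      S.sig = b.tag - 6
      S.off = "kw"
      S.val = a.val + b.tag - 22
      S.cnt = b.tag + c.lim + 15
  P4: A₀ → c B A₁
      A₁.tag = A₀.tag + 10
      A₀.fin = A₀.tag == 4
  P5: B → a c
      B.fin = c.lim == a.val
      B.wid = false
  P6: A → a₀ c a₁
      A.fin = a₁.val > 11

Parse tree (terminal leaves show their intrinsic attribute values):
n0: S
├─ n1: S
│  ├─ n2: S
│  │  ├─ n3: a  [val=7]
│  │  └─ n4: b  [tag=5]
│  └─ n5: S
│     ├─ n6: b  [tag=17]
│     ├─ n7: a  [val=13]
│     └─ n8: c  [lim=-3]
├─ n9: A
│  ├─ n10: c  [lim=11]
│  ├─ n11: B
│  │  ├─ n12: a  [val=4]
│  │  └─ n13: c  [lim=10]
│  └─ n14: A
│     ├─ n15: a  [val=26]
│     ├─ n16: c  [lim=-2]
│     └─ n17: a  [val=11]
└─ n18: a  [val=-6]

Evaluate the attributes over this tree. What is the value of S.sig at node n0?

1. n3.val = 7  [terminal]
2. n4.tag = 5  [terminal]
3. n2.sig = 12  [b.tag + 7]
4. n2.off = "qw"  ["qw"]
5. n2.val = 2  [a.val - 5]
6. n2.cnt = 3  [b.tag - 2]
7. n6.tag = 17  [terminal]
8. n7.val = 13  [terminal]
9. n8.lim = -3  [terminal]
10. n5.sig = 11  [b.tag - 6]
11. n5.off = "kw"  ["kw"]
12. n5.val = 8  [a.val + b.tag - 22]
13. n5.cnt = 29  [b.tag + c.lim + 15]
14. n1.sig = 6  [S₂.sig * -2 + 28]
15. n1.off = "pkw"  ["p" ++ S₂.off]
16. n1.val = 10  [len(S₁.off) + 8]
17. n1.cnt = 8  [S₂.cnt + S₁.val - 23]
18. n9.tag = 4  [len(S₁.off) + 1]
19. n10.lim = 11  [terminal]
20. n12.val = 4  [terminal]
21. n13.lim = 10  [terminal]
22. n11.fin = false  [c.lim == a.val]
23. n11.wid = false  [false]
24. n14.tag = 14  [A₀.tag + 10]
25. n15.val = 26  [terminal]
26. n16.lim = -2  [terminal]
27. n17.val = 11  [terminal]
28. n14.fin = false  [a₁.val > 11]
29. n9.fin = true  [A₀.tag == 4]
30. n18.val = -6  [terminal]
31. n0.sig = -1  [S₁.val + S₁.sig - 17]
32. n0.off = "qpkw"  ["q" ++ S₁.off]
33. n0.val = 30  [S₁.val + 20]
34. n0.cnt = 5  [len(S₁.off) + 2]

-1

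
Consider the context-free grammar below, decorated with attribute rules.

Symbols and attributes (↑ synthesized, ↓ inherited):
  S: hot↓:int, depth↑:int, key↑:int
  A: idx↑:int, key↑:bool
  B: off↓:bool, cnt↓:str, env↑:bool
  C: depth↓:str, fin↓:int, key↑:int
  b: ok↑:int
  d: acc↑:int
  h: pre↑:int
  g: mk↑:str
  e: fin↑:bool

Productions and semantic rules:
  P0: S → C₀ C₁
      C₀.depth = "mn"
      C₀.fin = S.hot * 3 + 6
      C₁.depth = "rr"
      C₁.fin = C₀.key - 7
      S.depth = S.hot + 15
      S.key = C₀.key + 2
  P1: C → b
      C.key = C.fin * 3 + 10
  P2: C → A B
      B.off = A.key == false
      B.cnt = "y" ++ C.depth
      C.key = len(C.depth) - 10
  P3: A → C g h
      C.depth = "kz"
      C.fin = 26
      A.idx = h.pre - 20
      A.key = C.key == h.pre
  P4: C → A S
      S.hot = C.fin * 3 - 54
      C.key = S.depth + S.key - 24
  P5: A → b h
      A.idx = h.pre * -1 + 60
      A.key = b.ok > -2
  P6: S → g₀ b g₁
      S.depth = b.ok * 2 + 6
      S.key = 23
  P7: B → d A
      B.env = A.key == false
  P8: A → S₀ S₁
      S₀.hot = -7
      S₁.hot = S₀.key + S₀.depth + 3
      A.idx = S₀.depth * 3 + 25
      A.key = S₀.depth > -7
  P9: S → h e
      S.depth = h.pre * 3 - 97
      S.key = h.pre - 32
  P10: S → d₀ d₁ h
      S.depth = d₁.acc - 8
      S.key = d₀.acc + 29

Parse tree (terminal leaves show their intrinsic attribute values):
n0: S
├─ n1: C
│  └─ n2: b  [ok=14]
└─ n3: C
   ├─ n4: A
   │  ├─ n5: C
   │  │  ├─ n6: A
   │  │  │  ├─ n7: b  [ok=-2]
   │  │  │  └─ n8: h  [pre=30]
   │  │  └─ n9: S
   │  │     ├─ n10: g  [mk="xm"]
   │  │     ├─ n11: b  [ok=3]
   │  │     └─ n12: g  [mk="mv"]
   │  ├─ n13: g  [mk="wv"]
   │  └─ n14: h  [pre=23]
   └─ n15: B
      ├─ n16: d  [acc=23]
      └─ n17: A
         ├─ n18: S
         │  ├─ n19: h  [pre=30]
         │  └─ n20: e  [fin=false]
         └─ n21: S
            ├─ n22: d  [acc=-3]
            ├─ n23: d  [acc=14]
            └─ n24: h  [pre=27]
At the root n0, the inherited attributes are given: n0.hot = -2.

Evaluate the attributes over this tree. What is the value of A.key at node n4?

1. n0.hot = -2  [given at root]
2. n1.depth = "mn"  ["mn"]
3. n1.fin = 0  [S.hot * 3 + 6]
4. n2.ok = 14  [terminal]
5. n1.key = 10  [C.fin * 3 + 10]
6. n3.depth = "rr"  ["rr"]
7. n3.fin = 3  [C₀.key - 7]
8. n5.depth = "kz"  ["kz"]
9. n5.fin = 26  [26]
10. n7.ok = -2  [terminal]
11. n8.pre = 30  [terminal]
12. n6.idx = 30  [h.pre * -1 + 60]
13. n6.key = false  [b.ok > -2]
14. n9.hot = 24  [C.fin * 3 - 54]
15. n10.mk = "xm"  [terminal]
16. n11.ok = 3  [terminal]
17. n12.mk = "mv"  [terminal]
18. n9.depth = 12  [b.ok * 2 + 6]
19. n9.key = 23  [23]
20. n5.key = 11  [S.depth + S.key - 24]
21. n13.mk = "wv"  [terminal]
22. n14.pre = 23  [terminal]
23. n4.idx = 3  [h.pre - 20]
24. n4.key = false  [C.key == h.pre]
25. n15.off = true  [A.key == false]
26. n15.cnt = "yrr"  ["y" ++ C.depth]
27. n16.acc = 23  [terminal]
28. n18.hot = -7  [-7]
29. n19.pre = 30  [terminal]
30. n20.fin = false  [terminal]
31. n18.depth = -7  [h.pre * 3 - 97]
32. n18.key = -2  [h.pre - 32]
33. n21.hot = -6  [S₀.key + S₀.depth + 3]
34. n22.acc = -3  [terminal]
35. n23.acc = 14  [terminal]
36. n24.pre = 27  [terminal]
37. n21.depth = 6  [d₁.acc - 8]
38. n21.key = 26  [d₀.acc + 29]
39. n17.idx = 4  [S₀.depth * 3 + 25]
40. n17.key = false  [S₀.depth > -7]
41. n15.env = true  [A.key == false]
42. n3.key = -8  [len(C.depth) - 10]
43. n0.depth = 13  [S.hot + 15]
44. n0.key = 12  [C₀.key + 2]

false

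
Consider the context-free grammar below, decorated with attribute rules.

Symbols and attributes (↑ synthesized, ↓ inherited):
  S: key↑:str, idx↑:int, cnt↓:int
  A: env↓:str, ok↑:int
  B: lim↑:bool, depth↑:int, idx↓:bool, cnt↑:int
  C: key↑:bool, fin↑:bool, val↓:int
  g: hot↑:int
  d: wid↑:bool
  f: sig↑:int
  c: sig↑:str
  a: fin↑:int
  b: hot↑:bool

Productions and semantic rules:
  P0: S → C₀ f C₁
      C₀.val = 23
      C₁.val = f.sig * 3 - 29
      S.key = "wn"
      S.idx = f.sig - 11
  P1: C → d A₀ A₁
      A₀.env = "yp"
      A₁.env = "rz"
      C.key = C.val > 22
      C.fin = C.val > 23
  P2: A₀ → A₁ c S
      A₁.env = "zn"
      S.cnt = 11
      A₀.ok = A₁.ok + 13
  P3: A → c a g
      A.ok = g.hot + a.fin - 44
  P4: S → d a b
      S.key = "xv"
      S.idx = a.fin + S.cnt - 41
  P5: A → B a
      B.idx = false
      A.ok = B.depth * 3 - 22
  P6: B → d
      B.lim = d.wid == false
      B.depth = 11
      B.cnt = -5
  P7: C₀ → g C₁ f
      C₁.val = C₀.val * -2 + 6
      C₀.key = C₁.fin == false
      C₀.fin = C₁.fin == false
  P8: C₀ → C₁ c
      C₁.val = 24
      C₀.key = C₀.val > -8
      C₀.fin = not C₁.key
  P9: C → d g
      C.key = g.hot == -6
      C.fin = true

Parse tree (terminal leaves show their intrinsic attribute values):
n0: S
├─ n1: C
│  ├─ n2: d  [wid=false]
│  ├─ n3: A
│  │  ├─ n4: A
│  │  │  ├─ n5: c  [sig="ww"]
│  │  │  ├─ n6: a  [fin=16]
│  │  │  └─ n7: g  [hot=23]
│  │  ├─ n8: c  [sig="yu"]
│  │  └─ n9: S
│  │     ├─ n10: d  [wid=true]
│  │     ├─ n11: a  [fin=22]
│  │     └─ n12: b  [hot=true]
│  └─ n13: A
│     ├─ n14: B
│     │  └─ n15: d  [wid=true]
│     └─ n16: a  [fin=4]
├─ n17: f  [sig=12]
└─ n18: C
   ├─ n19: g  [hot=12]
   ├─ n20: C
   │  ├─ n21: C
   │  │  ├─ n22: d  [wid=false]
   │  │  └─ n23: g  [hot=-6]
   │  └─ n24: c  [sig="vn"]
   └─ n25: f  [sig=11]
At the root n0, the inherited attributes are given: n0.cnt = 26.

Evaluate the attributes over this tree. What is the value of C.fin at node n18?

true

1. n0.cnt = 26  [given at root]
2. n1.val = 23  [23]
3. n2.wid = false  [terminal]
4. n3.env = "yp"  ["yp"]
5. n4.env = "zn"  ["zn"]
6. n5.sig = "ww"  [terminal]
7. n6.fin = 16  [terminal]
8. n7.hot = 23  [terminal]
9. n4.ok = -5  [g.hot + a.fin - 44]
10. n8.sig = "yu"  [terminal]
11. n9.cnt = 11  [11]
12. n10.wid = true  [terminal]
13. n11.fin = 22  [terminal]
14. n12.hot = true  [terminal]
15. n9.key = "xv"  ["xv"]
16. n9.idx = -8  [a.fin + S.cnt - 41]
17. n3.ok = 8  [A₁.ok + 13]
18. n13.env = "rz"  ["rz"]
19. n14.idx = false  [false]
20. n15.wid = true  [terminal]
21. n14.lim = false  [d.wid == false]
22. n14.depth = 11  [11]
23. n14.cnt = -5  [-5]
24. n16.fin = 4  [terminal]
25. n13.ok = 11  [B.depth * 3 - 22]
26. n1.key = true  [C.val > 22]
27. n1.fin = false  [C.val > 23]
28. n17.sig = 12  [terminal]
29. n18.val = 7  [f.sig * 3 - 29]
30. n19.hot = 12  [terminal]
31. n20.val = -8  [C₀.val * -2 + 6]
32. n21.val = 24  [24]
33. n22.wid = false  [terminal]
34. n23.hot = -6  [terminal]
35. n21.key = true  [g.hot == -6]
36. n21.fin = true  [true]
37. n24.sig = "vn"  [terminal]
38. n20.key = false  [C₀.val > -8]
39. n20.fin = false  [not C₁.key]
40. n25.sig = 11  [terminal]
41. n18.key = true  [C₁.fin == false]
42. n18.fin = true  [C₁.fin == false]
43. n0.key = "wn"  ["wn"]
44. n0.idx = 1  [f.sig - 11]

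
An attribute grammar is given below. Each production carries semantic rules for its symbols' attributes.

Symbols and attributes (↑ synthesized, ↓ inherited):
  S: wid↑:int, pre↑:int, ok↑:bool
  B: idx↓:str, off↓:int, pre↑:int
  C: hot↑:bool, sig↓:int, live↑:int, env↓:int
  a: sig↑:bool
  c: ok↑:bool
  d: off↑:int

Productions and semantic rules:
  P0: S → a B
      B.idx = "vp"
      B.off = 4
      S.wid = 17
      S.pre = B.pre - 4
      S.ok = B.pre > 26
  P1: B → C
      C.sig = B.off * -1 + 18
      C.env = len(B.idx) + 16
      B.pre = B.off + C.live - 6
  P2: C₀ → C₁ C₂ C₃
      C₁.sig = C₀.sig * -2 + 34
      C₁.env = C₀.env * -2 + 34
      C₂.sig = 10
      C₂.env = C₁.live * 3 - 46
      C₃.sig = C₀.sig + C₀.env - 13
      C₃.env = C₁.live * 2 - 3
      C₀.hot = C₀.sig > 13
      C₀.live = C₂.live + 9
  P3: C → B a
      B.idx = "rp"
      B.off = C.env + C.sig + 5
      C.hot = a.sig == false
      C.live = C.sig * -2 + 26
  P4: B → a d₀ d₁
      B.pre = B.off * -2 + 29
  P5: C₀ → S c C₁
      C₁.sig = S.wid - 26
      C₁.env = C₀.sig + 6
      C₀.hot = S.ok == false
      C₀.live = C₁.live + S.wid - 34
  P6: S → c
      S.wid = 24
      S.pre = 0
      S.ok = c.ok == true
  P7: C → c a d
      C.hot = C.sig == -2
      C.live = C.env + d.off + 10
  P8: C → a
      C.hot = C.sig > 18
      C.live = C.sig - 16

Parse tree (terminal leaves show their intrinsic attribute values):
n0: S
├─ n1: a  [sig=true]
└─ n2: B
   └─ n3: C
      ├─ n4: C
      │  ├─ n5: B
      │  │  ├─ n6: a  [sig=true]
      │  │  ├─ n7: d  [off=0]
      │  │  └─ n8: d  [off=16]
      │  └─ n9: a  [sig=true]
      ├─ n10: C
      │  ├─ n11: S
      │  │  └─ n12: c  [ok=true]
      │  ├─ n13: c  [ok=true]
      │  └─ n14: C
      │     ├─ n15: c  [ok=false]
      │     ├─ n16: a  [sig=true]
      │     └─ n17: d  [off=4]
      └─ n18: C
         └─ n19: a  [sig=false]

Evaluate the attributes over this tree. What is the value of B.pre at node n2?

27

1. n1.sig = true  [terminal]
2. n2.idx = "vp"  ["vp"]
3. n2.off = 4  [4]
4. n3.sig = 14  [B.off * -1 + 18]
5. n3.env = 18  [len(B.idx) + 16]
6. n4.sig = 6  [C₀.sig * -2 + 34]
7. n4.env = -2  [C₀.env * -2 + 34]
8. n5.idx = "rp"  ["rp"]
9. n5.off = 9  [C.env + C.sig + 5]
10. n6.sig = true  [terminal]
11. n7.off = 0  [terminal]
12. n8.off = 16  [terminal]
13. n5.pre = 11  [B.off * -2 + 29]
14. n9.sig = true  [terminal]
15. n4.hot = false  [a.sig == false]
16. n4.live = 14  [C.sig * -2 + 26]
17. n10.sig = 10  [10]
18. n10.env = -4  [C₁.live * 3 - 46]
19. n12.ok = true  [terminal]
20. n11.wid = 24  [24]
21. n11.pre = 0  [0]
22. n11.ok = true  [c.ok == true]
23. n13.ok = true  [terminal]
24. n14.sig = -2  [S.wid - 26]
25. n14.env = 16  [C₀.sig + 6]
26. n15.ok = false  [terminal]
27. n16.sig = true  [terminal]
28. n17.off = 4  [terminal]
29. n14.hot = true  [C.sig == -2]
30. n14.live = 30  [C.env + d.off + 10]
31. n10.hot = false  [S.ok == false]
32. n10.live = 20  [C₁.live + S.wid - 34]
33. n18.sig = 19  [C₀.sig + C₀.env - 13]
34. n18.env = 25  [C₁.live * 2 - 3]
35. n19.sig = false  [terminal]
36. n18.hot = true  [C.sig > 18]
37. n18.live = 3  [C.sig - 16]
38. n3.hot = true  [C₀.sig > 13]
39. n3.live = 29  [C₂.live + 9]
40. n2.pre = 27  [B.off + C.live - 6]
41. n0.wid = 17  [17]
42. n0.pre = 23  [B.pre - 4]
43. n0.ok = true  [B.pre > 26]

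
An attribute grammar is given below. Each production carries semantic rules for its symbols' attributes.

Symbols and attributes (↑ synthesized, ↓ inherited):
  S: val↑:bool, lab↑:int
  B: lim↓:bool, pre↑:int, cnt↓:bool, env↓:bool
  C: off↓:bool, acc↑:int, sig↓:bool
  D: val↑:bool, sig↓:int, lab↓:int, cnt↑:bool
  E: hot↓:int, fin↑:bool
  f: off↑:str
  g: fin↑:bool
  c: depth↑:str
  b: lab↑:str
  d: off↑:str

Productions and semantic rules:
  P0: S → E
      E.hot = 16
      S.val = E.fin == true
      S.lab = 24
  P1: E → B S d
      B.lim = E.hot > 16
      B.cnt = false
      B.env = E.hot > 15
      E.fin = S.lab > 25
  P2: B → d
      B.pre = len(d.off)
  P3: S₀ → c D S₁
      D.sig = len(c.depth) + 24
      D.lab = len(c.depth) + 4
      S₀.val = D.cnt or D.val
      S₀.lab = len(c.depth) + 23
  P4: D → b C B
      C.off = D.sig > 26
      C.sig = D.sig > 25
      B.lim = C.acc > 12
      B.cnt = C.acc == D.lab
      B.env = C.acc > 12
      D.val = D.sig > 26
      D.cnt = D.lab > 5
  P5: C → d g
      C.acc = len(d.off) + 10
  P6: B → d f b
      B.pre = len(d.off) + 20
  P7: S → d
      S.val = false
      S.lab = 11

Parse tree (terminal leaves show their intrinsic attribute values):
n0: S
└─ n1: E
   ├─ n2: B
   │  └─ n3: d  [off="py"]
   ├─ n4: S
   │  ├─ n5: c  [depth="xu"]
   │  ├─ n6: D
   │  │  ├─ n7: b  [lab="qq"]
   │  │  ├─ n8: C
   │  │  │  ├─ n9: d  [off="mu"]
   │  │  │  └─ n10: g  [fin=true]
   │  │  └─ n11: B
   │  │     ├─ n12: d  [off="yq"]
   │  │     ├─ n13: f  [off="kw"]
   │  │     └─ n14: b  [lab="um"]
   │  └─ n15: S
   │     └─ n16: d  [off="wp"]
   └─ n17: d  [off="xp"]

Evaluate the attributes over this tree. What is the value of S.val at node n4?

true

1. n1.hot = 16  [16]
2. n2.lim = false  [E.hot > 16]
3. n2.cnt = false  [false]
4. n2.env = true  [E.hot > 15]
5. n3.off = "py"  [terminal]
6. n2.pre = 2  [len(d.off)]
7. n5.depth = "xu"  [terminal]
8. n6.sig = 26  [len(c.depth) + 24]
9. n6.lab = 6  [len(c.depth) + 4]
10. n7.lab = "qq"  [terminal]
11. n8.off = false  [D.sig > 26]
12. n8.sig = true  [D.sig > 25]
13. n9.off = "mu"  [terminal]
14. n10.fin = true  [terminal]
15. n8.acc = 12  [len(d.off) + 10]
16. n11.lim = false  [C.acc > 12]
17. n11.cnt = false  [C.acc == D.lab]
18. n11.env = false  [C.acc > 12]
19. n12.off = "yq"  [terminal]
20. n13.off = "kw"  [terminal]
21. n14.lab = "um"  [terminal]
22. n11.pre = 22  [len(d.off) + 20]
23. n6.val = false  [D.sig > 26]
24. n6.cnt = true  [D.lab > 5]
25. n16.off = "wp"  [terminal]
26. n15.val = false  [false]
27. n15.lab = 11  [11]
28. n4.val = true  [D.cnt or D.val]
29. n4.lab = 25  [len(c.depth) + 23]
30. n17.off = "xp"  [terminal]
31. n1.fin = false  [S.lab > 25]
32. n0.val = false  [E.fin == true]
33. n0.lab = 24  [24]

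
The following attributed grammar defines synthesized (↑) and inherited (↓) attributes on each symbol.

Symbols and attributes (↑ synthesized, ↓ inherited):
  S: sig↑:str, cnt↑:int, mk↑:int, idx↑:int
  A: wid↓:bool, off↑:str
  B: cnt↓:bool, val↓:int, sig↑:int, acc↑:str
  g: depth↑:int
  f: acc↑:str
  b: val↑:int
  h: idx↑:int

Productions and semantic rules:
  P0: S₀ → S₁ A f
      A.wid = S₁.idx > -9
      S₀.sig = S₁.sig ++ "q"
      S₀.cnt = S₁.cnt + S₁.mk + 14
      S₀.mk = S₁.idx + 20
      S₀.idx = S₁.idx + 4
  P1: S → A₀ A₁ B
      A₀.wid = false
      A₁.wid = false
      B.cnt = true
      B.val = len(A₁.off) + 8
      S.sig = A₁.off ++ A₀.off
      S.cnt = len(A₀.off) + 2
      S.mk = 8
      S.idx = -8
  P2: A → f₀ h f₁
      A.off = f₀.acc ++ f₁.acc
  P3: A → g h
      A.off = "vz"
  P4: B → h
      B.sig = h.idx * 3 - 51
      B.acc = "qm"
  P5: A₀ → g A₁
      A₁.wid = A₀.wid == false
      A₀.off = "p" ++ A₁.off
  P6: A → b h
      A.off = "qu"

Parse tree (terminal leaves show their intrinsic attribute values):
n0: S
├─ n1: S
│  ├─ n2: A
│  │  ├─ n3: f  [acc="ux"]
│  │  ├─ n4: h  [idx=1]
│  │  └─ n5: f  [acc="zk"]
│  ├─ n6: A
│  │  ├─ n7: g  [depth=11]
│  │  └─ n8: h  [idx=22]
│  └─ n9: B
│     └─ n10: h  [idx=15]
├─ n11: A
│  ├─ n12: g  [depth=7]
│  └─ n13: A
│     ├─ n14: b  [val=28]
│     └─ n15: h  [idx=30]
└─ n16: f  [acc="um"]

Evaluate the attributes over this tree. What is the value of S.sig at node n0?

1. n2.wid = false  [false]
2. n3.acc = "ux"  [terminal]
3. n4.idx = 1  [terminal]
4. n5.acc = "zk"  [terminal]
5. n2.off = "uxzk"  [f₀.acc ++ f₁.acc]
6. n6.wid = false  [false]
7. n7.depth = 11  [terminal]
8. n8.idx = 22  [terminal]
9. n6.off = "vz"  ["vz"]
10. n9.cnt = true  [true]
11. n9.val = 10  [len(A₁.off) + 8]
12. n10.idx = 15  [terminal]
13. n9.sig = -6  [h.idx * 3 - 51]
14. n9.acc = "qm"  ["qm"]
15. n1.sig = "vzuxzk"  [A₁.off ++ A₀.off]
16. n1.cnt = 6  [len(A₀.off) + 2]
17. n1.mk = 8  [8]
18. n1.idx = -8  [-8]
19. n11.wid = true  [S₁.idx > -9]
20. n12.depth = 7  [terminal]
21. n13.wid = false  [A₀.wid == false]
22. n14.val = 28  [terminal]
23. n15.idx = 30  [terminal]
24. n13.off = "qu"  ["qu"]
25. n11.off = "pqu"  ["p" ++ A₁.off]
26. n16.acc = "um"  [terminal]
27. n0.sig = "vzuxzkq"  [S₁.sig ++ "q"]
28. n0.cnt = 28  [S₁.cnt + S₁.mk + 14]
29. n0.mk = 12  [S₁.idx + 20]
30. n0.idx = -4  [S₁.idx + 4]

"vzuxzkq"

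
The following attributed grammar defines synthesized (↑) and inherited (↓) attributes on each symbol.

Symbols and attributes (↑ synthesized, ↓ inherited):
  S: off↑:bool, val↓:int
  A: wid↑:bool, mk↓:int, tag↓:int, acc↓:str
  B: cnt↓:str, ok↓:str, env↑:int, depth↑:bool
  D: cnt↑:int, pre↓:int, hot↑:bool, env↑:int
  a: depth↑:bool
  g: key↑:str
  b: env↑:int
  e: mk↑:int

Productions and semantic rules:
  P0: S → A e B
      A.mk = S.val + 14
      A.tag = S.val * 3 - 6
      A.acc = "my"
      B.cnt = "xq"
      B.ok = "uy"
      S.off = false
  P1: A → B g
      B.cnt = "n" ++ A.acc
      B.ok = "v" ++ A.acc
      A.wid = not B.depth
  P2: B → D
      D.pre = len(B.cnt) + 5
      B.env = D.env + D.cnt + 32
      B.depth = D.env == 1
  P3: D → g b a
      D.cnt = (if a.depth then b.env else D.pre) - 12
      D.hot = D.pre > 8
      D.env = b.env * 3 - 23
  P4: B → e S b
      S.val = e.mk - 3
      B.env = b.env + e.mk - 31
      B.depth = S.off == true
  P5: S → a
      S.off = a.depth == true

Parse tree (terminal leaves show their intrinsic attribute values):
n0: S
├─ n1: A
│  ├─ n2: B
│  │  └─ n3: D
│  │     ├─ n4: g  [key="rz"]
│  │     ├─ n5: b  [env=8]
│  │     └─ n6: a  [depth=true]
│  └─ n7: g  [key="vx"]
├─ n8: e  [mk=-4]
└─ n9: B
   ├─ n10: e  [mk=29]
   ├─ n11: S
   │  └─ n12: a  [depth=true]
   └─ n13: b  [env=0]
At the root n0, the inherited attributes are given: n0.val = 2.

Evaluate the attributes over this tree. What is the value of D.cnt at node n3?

1. n0.val = 2  [given at root]
2. n1.mk = 16  [S.val + 14]
3. n1.tag = 0  [S.val * 3 - 6]
4. n1.acc = "my"  ["my"]
5. n2.cnt = "nmy"  ["n" ++ A.acc]
6. n2.ok = "vmy"  ["v" ++ A.acc]
7. n3.pre = 8  [len(B.cnt) + 5]
8. n4.key = "rz"  [terminal]
9. n5.env = 8  [terminal]
10. n6.depth = true  [terminal]
11. n3.cnt = -4  [(if a.depth then b.env else D.pre) - 12]
12. n3.hot = false  [D.pre > 8]
13. n3.env = 1  [b.env * 3 - 23]
14. n2.env = 29  [D.env + D.cnt + 32]
15. n2.depth = true  [D.env == 1]
16. n7.key = "vx"  [terminal]
17. n1.wid = false  [not B.depth]
18. n8.mk = -4  [terminal]
19. n9.cnt = "xq"  ["xq"]
20. n9.ok = "uy"  ["uy"]
21. n10.mk = 29  [terminal]
22. n11.val = 26  [e.mk - 3]
23. n12.depth = true  [terminal]
24. n11.off = true  [a.depth == true]
25. n13.env = 0  [terminal]
26. n9.env = -2  [b.env + e.mk - 31]
27. n9.depth = true  [S.off == true]
28. n0.off = false  [false]

-4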